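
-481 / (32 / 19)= -9139 / 32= -285.59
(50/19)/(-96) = -25/912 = -0.03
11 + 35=46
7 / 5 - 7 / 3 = -0.93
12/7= 1.71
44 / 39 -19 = -697 / 39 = -17.87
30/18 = 5/3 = 1.67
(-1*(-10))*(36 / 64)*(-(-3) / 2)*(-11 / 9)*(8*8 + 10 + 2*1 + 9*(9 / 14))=-188925 / 224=-843.42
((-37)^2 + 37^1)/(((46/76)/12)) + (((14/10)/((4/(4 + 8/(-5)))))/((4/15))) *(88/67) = 214812438/7705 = 27879.62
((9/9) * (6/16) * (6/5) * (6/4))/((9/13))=39/40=0.98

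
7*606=4242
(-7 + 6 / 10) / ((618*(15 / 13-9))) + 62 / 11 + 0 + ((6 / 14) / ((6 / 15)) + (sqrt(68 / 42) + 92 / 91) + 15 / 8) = sqrt(714) / 21 + 6054416297 / 630990360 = 10.87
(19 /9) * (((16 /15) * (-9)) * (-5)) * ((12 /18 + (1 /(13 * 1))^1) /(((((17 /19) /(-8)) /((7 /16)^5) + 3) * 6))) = -1407619864 /445848975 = -3.16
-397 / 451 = -0.88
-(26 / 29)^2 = -676 / 841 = -0.80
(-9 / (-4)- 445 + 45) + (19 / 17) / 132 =-223133 / 561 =-397.74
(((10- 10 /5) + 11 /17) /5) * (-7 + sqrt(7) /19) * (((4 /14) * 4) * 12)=-14112 /85 + 2016 * sqrt(7) /1615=-162.72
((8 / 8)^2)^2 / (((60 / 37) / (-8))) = -74 / 15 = -4.93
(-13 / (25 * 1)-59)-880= -23488 / 25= -939.52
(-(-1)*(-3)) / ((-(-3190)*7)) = -3 / 22330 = -0.00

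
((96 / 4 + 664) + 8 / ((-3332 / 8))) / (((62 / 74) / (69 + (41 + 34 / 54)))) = 63337112672 / 697221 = 90842.23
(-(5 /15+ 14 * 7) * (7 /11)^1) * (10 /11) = -20650 /363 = -56.89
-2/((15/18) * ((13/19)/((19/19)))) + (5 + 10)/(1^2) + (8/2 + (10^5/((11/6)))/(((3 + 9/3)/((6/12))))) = 3261077/715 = 4560.95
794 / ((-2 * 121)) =-397 / 121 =-3.28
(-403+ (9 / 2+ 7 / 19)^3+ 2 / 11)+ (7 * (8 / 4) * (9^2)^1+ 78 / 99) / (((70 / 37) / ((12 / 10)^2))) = 304372245257 / 528143000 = 576.31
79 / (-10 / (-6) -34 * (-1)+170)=237 / 617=0.38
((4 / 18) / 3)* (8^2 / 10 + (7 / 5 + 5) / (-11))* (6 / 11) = 256 / 1089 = 0.24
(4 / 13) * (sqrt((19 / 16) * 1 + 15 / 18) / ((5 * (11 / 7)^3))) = 343 * sqrt(291) / 259545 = 0.02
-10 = -10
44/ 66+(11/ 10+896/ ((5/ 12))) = 12913/ 6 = 2152.17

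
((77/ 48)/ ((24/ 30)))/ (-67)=-385/ 12864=-0.03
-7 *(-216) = 1512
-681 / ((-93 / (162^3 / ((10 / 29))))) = 13993904412 / 155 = 90283254.27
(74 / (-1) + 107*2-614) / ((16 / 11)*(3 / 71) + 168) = -61699 / 21876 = -2.82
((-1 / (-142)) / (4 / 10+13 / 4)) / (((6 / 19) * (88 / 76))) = 1805 / 342078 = 0.01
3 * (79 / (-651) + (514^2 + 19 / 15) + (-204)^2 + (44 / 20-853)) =992652434 / 1085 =914887.04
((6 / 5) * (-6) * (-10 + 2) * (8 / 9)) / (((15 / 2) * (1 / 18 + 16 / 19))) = 58368 / 7675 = 7.60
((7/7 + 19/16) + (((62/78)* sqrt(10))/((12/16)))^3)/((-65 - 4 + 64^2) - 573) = 35/55264 + 9533120* sqrt(10)/2765985651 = 0.01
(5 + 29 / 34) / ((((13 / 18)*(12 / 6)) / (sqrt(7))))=1791*sqrt(7) / 442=10.72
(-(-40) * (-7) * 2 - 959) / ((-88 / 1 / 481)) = 730639 / 88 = 8302.72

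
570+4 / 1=574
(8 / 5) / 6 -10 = -9.73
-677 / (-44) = 677 / 44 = 15.39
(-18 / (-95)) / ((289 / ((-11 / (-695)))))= 198 / 19081225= 0.00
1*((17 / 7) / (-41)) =-17 / 287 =-0.06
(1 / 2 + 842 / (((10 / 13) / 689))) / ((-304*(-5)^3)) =7541799 / 380000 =19.85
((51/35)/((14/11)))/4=561/1960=0.29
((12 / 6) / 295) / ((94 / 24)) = 24 / 13865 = 0.00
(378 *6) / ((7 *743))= 324 / 743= 0.44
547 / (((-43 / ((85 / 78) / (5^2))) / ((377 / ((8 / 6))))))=-269671 / 1720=-156.79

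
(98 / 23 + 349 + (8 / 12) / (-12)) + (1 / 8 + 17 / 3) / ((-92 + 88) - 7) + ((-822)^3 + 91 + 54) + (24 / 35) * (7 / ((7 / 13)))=-354108309851393 / 637560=-555411741.41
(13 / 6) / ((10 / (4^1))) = 13 / 15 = 0.87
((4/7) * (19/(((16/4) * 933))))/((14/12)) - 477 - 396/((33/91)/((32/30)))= -125096761/76195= -1641.80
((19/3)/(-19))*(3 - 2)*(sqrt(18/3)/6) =-sqrt(6)/18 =-0.14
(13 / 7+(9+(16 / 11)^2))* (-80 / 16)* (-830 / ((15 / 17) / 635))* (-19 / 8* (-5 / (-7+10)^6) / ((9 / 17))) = 19874761669625 / 16671501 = 1192139.91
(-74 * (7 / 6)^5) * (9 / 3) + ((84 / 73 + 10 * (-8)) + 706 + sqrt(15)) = sqrt(15) + 13937765 / 94608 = 151.19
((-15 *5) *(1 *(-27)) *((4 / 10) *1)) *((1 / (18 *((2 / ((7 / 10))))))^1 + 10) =32463 / 4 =8115.75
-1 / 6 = -0.17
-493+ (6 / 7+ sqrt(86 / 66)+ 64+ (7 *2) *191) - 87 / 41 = sqrt(1419) / 33+ 643952 / 287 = 2244.88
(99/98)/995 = 99/97510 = 0.00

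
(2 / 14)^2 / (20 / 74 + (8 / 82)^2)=62197 / 852698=0.07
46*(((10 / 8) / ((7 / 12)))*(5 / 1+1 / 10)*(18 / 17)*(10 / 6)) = 6210 / 7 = 887.14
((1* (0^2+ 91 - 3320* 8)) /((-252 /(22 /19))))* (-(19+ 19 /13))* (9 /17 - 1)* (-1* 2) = -30448 /13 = -2342.15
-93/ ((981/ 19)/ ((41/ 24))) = -24149/ 7848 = -3.08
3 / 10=0.30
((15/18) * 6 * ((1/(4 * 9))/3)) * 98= 245/54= 4.54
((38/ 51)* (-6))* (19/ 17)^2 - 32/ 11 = -459012/ 54043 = -8.49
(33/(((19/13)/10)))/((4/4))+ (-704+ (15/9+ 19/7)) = -189058/399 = -473.83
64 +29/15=989/15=65.93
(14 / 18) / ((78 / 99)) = 77 / 78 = 0.99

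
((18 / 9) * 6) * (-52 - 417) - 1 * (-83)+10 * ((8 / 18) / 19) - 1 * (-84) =-933791 / 171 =-5460.77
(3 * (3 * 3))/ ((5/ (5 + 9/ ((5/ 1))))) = 36.72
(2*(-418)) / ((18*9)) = -418 / 81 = -5.16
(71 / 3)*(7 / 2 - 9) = -781 / 6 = -130.17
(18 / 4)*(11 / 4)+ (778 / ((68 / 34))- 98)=2427 / 8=303.38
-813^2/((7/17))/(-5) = 11236473/35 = 321042.09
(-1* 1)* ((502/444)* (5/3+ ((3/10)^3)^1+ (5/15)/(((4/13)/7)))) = -2328527/222000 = -10.49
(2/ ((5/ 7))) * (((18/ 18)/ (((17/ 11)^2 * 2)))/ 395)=847/ 570775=0.00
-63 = -63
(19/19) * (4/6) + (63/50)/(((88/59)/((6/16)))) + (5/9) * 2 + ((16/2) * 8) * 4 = 81764359/316800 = 258.09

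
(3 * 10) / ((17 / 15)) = 450 / 17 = 26.47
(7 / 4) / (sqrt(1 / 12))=7* sqrt(3) / 2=6.06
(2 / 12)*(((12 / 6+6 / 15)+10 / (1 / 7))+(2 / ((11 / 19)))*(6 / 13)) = 26453 / 2145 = 12.33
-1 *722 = -722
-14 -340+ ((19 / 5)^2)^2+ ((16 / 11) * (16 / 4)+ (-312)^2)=668279781 / 6875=97204.33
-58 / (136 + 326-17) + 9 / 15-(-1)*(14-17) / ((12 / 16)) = -1571 / 445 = -3.53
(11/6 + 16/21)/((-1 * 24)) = -0.11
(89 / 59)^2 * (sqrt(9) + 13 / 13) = 31684 / 3481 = 9.10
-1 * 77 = -77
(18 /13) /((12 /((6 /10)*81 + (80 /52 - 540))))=-95523 /1690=-56.52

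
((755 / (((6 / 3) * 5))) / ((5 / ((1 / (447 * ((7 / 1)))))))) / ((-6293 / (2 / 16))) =-151 / 1575263760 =-0.00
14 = 14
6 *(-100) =-600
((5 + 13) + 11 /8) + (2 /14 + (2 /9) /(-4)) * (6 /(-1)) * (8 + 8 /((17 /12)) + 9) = 3065 /408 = 7.51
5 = 5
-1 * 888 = -888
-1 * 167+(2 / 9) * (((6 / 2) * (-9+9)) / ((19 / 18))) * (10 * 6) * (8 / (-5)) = -167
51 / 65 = 0.78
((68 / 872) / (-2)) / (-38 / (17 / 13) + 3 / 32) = 2312 / 1717513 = 0.00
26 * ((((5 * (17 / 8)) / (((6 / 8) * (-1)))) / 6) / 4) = -1105 / 72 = -15.35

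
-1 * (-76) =76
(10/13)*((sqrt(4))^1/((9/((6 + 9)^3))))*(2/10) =1500/13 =115.38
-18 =-18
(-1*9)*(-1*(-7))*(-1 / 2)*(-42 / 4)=-330.75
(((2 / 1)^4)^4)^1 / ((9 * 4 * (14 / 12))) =32768 / 21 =1560.38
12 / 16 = 3 / 4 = 0.75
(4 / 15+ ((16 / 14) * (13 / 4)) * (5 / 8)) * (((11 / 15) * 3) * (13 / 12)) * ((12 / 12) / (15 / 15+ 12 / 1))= 11957 / 25200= 0.47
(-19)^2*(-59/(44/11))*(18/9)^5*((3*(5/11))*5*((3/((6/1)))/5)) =-1277940/11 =-116176.36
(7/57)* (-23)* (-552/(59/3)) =88872/1121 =79.28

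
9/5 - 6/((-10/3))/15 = 48/25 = 1.92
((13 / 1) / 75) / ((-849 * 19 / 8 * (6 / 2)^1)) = -104 / 3629475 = -0.00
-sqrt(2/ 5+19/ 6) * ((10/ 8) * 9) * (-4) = 3 * sqrt(3210)/ 2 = 84.99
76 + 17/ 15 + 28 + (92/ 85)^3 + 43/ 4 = 863346481/ 7369500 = 117.15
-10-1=-11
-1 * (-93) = 93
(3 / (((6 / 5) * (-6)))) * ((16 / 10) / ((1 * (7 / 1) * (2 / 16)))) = -16 / 21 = -0.76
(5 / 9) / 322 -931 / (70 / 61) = -5877856 / 7245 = -811.30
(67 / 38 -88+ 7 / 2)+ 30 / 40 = -6231 / 76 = -81.99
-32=-32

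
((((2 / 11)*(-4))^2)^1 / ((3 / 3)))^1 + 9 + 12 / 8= 11.03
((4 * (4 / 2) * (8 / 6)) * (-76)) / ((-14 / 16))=19456 / 21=926.48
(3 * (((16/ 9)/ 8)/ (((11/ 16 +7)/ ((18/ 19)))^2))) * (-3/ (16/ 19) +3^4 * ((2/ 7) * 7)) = 973440/ 606841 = 1.60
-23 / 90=-0.26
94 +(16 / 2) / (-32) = 375 / 4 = 93.75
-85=-85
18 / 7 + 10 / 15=68 / 21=3.24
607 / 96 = 6.32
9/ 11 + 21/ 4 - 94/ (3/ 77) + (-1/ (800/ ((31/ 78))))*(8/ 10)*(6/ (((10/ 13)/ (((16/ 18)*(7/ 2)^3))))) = -2382649463/ 990000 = -2406.72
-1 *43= -43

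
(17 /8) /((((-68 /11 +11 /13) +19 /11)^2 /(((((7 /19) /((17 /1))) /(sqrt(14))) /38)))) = 20449 * sqrt(14) /3075789312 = 0.00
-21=-21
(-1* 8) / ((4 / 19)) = -38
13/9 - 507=-4550/9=-505.56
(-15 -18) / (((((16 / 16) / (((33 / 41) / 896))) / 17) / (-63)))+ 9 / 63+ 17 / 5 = 6482347 / 183680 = 35.29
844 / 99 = 8.53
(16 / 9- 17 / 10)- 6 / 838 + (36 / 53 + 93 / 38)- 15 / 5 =3744833 / 18986985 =0.20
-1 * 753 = -753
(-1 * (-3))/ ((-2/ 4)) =-6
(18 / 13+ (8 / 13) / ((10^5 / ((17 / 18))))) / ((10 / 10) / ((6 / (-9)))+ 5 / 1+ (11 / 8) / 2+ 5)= 8100034 / 53746875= 0.15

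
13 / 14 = 0.93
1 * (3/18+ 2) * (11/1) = 143/6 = 23.83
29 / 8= 3.62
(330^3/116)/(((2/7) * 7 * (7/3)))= 13476375/203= 66386.08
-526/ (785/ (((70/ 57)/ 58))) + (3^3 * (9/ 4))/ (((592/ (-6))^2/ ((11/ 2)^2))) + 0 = 63514629875/ 363811070976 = 0.17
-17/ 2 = -8.50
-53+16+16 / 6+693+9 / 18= 3955 / 6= 659.17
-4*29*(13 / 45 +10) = -53708 / 45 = -1193.51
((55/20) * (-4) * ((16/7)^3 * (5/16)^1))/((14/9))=-63360/2401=-26.39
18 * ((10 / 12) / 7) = 15 / 7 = 2.14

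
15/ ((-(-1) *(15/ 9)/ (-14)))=-126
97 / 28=3.46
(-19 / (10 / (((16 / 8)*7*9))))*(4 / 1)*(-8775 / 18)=466830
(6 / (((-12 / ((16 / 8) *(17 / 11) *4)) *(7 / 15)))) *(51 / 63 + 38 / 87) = -23460 / 1421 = -16.51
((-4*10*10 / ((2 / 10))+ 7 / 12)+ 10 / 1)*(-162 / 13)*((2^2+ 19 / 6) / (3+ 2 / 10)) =46194255 / 832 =55521.94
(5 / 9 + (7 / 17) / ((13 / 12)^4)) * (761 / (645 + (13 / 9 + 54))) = 0.93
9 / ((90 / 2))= 0.20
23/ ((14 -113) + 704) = 23/ 605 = 0.04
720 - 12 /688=123837 /172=719.98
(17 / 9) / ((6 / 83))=1411 / 54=26.13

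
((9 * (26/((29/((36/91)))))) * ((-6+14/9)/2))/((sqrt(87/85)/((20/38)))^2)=-4080000/2125207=-1.92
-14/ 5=-2.80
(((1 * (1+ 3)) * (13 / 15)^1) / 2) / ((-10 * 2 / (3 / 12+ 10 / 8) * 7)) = -13 / 700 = -0.02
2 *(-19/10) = -19/5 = -3.80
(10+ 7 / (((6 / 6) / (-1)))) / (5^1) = 3 / 5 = 0.60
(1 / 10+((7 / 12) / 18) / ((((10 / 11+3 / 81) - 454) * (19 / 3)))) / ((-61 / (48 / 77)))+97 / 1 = 5823949769173 / 60041351755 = 97.00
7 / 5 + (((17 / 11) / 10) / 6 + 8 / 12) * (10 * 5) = 11887 / 330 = 36.02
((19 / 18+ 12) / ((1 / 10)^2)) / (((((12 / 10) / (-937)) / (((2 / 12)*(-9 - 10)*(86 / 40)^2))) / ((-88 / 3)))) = -425461879975 / 972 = -437717983.51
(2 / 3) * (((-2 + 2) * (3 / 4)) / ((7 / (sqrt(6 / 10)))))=0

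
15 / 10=1.50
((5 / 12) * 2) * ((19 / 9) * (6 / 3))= 95 / 27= 3.52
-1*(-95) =95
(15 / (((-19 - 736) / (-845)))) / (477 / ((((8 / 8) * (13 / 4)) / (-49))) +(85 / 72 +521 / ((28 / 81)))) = -16609320 / 5622817049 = -0.00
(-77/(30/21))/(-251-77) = 539/3280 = 0.16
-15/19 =-0.79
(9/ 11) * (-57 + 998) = 769.91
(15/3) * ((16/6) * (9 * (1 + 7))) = 960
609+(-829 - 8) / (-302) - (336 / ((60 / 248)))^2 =-14557560197 / 7550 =-1928153.67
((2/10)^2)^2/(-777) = -1/485625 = -0.00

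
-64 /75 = -0.85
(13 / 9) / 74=0.02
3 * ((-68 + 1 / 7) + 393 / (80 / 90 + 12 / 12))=50052 / 119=420.61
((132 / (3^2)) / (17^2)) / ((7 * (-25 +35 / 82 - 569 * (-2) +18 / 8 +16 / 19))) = 137104 / 21114494037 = 0.00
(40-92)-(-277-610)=835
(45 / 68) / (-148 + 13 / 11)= -99 / 21964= -0.00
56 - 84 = -28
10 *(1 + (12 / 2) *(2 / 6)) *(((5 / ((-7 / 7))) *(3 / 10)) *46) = -2070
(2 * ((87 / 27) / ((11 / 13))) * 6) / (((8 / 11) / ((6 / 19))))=377 / 19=19.84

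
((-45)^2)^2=4100625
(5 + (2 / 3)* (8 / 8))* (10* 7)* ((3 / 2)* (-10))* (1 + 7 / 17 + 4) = -32200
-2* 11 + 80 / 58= -598 / 29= -20.62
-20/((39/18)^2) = -720/169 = -4.26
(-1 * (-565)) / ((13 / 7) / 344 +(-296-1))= -1360520 / 715163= -1.90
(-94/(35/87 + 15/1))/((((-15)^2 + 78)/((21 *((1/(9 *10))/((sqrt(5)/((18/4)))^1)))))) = -28623 *sqrt(5)/6767000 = -0.01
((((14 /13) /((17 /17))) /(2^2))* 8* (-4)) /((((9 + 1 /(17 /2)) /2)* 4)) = -952 /2015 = -0.47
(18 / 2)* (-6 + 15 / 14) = -621 / 14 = -44.36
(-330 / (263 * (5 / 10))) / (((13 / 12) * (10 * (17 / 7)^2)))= -0.04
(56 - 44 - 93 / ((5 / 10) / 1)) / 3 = -58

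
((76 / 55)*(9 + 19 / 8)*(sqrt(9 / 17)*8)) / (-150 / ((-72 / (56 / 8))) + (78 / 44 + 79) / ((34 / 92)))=248976*sqrt(17) / 2615885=0.39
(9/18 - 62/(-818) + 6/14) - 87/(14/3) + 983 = 2763830/2863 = 965.36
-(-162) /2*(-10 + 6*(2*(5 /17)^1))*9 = -80190 /17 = -4717.06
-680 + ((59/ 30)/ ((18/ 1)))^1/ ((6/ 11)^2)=-679.63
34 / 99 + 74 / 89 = 1.17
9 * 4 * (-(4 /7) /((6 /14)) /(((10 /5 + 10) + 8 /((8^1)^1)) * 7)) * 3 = -144 /91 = -1.58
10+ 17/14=157/14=11.21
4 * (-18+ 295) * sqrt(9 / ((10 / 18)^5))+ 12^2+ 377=521+ 807732 * sqrt(5) / 125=14970.15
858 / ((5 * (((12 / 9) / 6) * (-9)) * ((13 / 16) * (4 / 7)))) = -924 / 5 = -184.80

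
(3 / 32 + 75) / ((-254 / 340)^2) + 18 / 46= 400479813 / 2967736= 134.94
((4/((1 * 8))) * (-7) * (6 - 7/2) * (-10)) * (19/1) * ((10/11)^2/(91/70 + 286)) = 1662500/347633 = 4.78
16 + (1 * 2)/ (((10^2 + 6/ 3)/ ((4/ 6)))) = 2450/ 153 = 16.01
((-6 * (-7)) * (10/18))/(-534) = -35/801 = -0.04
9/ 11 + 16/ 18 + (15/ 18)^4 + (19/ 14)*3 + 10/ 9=735653/ 99792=7.37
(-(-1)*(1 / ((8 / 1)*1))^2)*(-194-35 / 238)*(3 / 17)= -0.54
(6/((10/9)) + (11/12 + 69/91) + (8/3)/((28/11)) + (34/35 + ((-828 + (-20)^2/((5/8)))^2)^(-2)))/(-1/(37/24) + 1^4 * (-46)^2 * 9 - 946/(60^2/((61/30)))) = 0.00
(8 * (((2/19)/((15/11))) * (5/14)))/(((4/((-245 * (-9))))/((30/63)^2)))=11000/399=27.57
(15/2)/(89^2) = 0.00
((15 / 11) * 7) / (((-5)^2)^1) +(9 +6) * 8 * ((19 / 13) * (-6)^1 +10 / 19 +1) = -11802213 / 13585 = -868.77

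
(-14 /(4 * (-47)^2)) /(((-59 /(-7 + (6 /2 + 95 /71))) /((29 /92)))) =-38367 /1702644184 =-0.00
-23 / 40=-0.58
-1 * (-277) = 277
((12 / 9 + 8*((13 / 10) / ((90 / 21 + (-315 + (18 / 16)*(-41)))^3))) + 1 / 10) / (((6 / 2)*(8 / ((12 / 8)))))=114374496872183 / 1276738773613920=0.09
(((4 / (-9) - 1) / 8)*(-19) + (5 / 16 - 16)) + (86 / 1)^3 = 91590299 / 144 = 636043.74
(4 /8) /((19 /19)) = 1 /2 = 0.50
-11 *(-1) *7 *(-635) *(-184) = 8996680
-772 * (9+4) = -10036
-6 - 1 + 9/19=-124/19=-6.53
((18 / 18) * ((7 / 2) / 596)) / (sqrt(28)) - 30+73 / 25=-677 / 25+sqrt(7) / 2384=-27.08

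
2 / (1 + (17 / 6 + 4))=12 / 47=0.26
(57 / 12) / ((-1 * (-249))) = 19 / 996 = 0.02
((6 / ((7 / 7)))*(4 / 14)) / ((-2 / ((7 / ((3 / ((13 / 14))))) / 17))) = -13 / 119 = -0.11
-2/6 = -1/3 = -0.33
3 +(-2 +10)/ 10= 19/ 5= 3.80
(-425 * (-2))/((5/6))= 1020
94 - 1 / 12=1127 / 12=93.92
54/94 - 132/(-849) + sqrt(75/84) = 9709/13301 + 5*sqrt(7)/14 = 1.67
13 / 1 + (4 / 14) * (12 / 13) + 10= 2117 / 91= 23.26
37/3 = 12.33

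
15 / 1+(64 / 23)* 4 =601 / 23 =26.13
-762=-762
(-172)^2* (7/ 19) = 207088/ 19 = 10899.37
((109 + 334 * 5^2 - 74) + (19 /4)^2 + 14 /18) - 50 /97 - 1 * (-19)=117705889 /13968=8426.82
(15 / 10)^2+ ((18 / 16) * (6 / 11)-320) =-6977 / 22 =-317.14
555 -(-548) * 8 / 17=13819 / 17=812.88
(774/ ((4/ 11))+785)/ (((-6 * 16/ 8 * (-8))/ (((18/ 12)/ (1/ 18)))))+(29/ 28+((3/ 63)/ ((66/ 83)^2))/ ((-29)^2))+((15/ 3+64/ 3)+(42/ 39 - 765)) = 1326028976995/ 16001713728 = 82.87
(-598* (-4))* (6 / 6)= 2392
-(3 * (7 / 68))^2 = -441 / 4624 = -0.10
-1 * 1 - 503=-504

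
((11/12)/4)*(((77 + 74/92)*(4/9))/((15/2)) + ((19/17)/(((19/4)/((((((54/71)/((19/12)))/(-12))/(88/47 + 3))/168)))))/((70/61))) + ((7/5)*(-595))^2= 17741677491681983201/25568427336480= 693890.06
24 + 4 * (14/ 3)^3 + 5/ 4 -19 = 44579/ 108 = 412.77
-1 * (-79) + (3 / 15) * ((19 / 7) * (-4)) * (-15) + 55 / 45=7106 / 63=112.79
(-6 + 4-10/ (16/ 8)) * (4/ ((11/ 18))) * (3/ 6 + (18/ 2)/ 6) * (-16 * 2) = 32256/ 11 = 2932.36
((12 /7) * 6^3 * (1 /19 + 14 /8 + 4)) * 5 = 204120 /19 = 10743.16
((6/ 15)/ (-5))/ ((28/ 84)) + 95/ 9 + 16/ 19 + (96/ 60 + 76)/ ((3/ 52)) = 5797859/ 4275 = 1356.22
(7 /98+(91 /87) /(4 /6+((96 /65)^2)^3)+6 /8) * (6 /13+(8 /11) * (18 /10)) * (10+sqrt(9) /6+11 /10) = 588397069941084909 /31270128268604225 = 18.82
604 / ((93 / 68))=41072 / 93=441.63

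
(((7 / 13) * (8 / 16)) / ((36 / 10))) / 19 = 35 / 8892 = 0.00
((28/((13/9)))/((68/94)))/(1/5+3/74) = 2191140/19669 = 111.40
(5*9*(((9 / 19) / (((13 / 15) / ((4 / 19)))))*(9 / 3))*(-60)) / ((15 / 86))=-25077600 / 4693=-5343.62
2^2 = 4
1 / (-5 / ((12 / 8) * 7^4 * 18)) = -12965.40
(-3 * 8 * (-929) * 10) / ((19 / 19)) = 222960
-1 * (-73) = 73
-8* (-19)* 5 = 760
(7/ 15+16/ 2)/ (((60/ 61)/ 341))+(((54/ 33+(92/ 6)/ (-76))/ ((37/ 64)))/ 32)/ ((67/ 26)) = 1368721849897/ 466299900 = 2935.28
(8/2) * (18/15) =24/5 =4.80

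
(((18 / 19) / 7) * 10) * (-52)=-9360 / 133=-70.38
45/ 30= 3/ 2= 1.50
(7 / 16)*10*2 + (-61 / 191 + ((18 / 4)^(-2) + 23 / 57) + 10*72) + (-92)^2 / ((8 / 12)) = 15784924343 / 1175796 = 13424.88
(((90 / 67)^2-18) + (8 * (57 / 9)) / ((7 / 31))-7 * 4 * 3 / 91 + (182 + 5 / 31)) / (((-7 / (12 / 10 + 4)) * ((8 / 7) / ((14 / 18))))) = -14794360169 / 75145860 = -196.88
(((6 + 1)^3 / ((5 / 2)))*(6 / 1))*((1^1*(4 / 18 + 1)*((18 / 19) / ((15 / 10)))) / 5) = 60368 / 475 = 127.09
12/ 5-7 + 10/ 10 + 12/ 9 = -2.27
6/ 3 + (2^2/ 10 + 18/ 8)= 93/ 20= 4.65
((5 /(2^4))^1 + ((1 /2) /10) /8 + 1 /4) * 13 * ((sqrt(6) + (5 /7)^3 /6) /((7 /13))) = 54925 /65856 + 2197 * sqrt(6) /160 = 34.47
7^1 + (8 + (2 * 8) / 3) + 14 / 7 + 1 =70 / 3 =23.33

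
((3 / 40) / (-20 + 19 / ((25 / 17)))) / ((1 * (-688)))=5 / 324736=0.00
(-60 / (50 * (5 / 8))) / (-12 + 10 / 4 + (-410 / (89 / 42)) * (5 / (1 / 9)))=8544 / 38787275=0.00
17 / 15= 1.13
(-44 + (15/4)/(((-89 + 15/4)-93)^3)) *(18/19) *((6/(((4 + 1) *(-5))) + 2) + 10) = -490.21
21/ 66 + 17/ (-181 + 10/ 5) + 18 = 18.22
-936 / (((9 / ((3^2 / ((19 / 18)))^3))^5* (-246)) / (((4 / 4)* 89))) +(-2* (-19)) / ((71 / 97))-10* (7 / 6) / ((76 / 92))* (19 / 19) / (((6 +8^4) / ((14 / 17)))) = 346516102663101671123710891505142432491 / 660364952894797032068476827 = 524734241488.90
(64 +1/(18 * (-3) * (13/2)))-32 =11231/351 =32.00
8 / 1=8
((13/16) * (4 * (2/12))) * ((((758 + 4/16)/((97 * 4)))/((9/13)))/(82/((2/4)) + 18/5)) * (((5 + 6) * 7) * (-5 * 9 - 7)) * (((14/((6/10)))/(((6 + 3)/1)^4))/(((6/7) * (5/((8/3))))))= -13967438485/172794852504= -0.08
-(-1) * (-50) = -50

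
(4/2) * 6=12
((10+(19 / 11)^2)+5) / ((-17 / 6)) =-768 / 121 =-6.35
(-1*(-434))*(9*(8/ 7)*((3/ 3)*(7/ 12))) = 2604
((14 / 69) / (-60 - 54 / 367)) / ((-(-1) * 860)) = -2569 / 654935580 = -0.00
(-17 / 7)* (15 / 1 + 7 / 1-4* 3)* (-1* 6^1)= 1020 / 7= 145.71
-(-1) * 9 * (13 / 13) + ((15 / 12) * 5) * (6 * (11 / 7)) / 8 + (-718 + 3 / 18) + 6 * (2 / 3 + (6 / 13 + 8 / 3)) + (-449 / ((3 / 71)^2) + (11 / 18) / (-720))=-297397545671 / 1179360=-252168.59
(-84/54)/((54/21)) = -49/81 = -0.60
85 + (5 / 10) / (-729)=123929 / 1458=85.00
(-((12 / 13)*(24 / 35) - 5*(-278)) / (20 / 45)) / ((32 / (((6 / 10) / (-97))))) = 8541963 / 14123200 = 0.60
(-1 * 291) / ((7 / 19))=-5529 / 7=-789.86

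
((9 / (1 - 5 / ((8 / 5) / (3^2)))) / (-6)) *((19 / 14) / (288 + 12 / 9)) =171 / 659246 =0.00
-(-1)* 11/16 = 11/16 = 0.69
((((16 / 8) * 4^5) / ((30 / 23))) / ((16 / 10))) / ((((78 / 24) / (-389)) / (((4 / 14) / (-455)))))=73.76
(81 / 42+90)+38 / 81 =104779 / 1134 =92.40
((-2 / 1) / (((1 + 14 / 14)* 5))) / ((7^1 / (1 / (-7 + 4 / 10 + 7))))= -1 / 14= -0.07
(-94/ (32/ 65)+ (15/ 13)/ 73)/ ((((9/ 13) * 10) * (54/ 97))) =-56239727/ 1135296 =-49.54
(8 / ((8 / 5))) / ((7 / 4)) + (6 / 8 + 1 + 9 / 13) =1929 / 364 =5.30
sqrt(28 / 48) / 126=0.01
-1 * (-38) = 38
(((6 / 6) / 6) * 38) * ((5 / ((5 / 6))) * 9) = 342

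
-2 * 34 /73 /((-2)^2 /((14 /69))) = -238 /5037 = -0.05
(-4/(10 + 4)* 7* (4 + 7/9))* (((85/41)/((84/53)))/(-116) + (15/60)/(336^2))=0.11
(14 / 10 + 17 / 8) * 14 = 987 / 20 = 49.35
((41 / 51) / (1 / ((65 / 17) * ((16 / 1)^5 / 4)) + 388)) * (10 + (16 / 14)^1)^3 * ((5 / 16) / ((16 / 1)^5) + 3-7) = -3536304344903655 / 308402602121656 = -11.47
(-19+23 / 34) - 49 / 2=-728 / 17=-42.82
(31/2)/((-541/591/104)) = -952692/541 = -1760.98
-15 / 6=-5 / 2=-2.50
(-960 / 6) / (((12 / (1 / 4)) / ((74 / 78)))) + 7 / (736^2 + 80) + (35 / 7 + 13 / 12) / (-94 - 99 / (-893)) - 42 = -80121785872673 / 1771540881552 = -45.23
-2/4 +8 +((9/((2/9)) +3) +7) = 58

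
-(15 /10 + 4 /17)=-59 /34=-1.74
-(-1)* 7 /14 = 1 /2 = 0.50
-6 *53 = -318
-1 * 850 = -850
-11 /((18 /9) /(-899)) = 9889 /2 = 4944.50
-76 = -76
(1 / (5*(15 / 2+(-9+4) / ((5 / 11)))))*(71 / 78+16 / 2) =-139 / 273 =-0.51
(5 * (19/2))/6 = 95/12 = 7.92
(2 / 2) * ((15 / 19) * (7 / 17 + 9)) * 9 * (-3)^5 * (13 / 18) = -11736.22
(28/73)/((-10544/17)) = -119/192428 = -0.00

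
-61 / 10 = -6.10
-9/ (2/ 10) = -45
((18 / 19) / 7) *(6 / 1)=108 / 133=0.81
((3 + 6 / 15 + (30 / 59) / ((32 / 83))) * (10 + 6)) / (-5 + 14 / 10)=-22273 / 1062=-20.97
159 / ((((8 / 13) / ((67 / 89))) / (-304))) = -5262582 / 89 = -59130.13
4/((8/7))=3.50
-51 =-51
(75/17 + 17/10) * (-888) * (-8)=3690528/85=43417.98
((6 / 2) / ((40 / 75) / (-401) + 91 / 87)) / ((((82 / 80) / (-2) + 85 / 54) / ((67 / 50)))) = 56098296 / 15475457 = 3.62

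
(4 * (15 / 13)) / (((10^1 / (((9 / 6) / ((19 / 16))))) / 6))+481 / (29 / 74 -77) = -3893702 / 1400243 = -2.78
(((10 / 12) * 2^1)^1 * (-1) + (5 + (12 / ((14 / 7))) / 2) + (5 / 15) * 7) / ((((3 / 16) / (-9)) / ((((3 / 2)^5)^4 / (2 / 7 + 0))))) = -317297380491 / 65536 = -4841573.80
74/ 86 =37/ 43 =0.86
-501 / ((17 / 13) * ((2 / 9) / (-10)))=293085 / 17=17240.29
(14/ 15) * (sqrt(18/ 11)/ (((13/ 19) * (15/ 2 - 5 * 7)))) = -532 * sqrt(22)/ 39325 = -0.06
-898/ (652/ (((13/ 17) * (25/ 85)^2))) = -145925/ 1601638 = -0.09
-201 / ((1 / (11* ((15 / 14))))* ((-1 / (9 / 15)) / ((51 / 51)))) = 19899 / 14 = 1421.36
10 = 10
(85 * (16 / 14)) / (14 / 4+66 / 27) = 12240 / 749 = 16.34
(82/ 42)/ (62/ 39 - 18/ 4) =-1066/ 1589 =-0.67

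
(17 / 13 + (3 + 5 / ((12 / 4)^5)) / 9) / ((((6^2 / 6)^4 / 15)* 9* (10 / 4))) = 0.00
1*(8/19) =0.42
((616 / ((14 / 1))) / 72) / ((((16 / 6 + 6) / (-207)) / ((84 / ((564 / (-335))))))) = 1779855 / 2444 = 728.25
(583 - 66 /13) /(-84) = -7513 /1092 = -6.88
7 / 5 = 1.40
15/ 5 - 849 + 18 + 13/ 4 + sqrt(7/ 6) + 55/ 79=-260401/ 316 + sqrt(42)/ 6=-822.97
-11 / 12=-0.92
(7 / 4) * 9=63 / 4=15.75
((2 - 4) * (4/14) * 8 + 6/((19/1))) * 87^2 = -4284054/133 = -32210.93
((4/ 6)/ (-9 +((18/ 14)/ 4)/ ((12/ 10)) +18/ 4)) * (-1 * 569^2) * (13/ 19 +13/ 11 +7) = 67192062896/ 148599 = 452170.36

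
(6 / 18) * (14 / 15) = 14 / 45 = 0.31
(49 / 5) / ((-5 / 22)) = -1078 / 25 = -43.12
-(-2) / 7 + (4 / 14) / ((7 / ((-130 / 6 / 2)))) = -23 / 147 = -0.16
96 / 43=2.23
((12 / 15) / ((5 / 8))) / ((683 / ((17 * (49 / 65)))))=26656 / 1109875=0.02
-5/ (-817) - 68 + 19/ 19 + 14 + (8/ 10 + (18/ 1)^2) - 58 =873398/ 4085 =213.81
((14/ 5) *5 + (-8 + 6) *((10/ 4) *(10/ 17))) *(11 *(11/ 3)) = 22748/ 51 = 446.04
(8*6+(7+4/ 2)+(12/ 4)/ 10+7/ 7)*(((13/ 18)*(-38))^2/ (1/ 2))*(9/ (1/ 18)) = 14227298.80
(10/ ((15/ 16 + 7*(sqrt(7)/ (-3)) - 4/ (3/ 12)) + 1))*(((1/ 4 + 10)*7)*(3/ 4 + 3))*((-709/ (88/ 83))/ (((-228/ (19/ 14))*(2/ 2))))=-122144304375/ 129471584 + 1266681675*sqrt(7)/ 8091974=-529.25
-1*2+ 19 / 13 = -0.54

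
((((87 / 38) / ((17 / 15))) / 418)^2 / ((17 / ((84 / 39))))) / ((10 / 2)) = 2384235 / 4028560423316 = 0.00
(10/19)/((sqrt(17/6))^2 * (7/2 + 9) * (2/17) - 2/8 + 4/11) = 0.12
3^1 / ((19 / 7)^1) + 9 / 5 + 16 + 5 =2271 / 95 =23.91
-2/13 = -0.15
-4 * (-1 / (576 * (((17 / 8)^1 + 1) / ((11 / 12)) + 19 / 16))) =11 / 7281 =0.00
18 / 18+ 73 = 74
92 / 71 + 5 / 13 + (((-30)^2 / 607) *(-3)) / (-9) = 1218357 / 560261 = 2.17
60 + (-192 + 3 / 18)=-791 / 6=-131.83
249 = 249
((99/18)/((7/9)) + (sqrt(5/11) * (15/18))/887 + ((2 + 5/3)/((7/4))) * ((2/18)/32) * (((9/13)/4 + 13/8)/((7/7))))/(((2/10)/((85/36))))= 2125 * sqrt(55)/2107512 + 473460625/5660928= 83.64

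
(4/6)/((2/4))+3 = 13/3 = 4.33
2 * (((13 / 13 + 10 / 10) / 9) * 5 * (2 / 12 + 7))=430 / 27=15.93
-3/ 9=-1/ 3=-0.33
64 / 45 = 1.42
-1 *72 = -72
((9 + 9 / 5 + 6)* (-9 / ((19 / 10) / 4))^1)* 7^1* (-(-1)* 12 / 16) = -31752 / 19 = -1671.16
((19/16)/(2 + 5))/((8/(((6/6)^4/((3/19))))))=361/2688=0.13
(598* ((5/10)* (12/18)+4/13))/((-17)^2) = 1150/867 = 1.33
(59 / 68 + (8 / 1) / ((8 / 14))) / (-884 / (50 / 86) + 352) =-25275 / 1986416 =-0.01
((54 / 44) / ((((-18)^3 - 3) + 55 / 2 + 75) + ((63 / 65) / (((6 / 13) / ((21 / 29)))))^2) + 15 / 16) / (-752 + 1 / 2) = -26498927095 / 21246393807672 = -0.00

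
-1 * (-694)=694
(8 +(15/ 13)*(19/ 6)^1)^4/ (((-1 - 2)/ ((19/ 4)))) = -53382985713/ 1827904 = -29204.48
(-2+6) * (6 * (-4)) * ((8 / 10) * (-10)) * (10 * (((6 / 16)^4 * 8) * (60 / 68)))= 18225 / 17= 1072.06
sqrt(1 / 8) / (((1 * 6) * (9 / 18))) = sqrt(2) / 12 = 0.12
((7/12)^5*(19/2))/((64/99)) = 0.99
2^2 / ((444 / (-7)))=-0.06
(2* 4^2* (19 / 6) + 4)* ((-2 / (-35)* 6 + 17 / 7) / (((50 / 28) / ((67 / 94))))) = 2053684 / 17625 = 116.52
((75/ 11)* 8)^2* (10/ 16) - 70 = 216530/ 121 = 1789.50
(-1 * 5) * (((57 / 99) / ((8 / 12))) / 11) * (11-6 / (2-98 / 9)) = -8873 / 1936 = -4.58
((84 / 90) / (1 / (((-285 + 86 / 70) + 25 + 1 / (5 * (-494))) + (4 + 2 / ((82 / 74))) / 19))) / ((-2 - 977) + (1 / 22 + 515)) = 0.52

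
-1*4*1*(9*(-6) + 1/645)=139316/645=215.99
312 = 312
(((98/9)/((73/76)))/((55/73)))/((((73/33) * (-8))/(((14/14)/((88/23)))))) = -21413/96360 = -0.22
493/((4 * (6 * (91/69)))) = 11339/728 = 15.58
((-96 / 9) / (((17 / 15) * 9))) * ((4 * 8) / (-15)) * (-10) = -10240 / 459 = -22.31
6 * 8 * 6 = 288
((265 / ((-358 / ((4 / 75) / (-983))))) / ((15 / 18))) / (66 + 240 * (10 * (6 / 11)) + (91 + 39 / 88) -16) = 18656 / 561509579475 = 0.00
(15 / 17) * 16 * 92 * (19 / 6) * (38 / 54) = 1328480 / 459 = 2894.29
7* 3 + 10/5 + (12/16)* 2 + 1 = 51/2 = 25.50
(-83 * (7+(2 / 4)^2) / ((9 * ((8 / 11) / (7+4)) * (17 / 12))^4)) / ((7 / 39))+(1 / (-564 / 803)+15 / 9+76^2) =-40981120332869 / 47482690752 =-863.07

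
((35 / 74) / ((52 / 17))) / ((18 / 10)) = 2975 / 34632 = 0.09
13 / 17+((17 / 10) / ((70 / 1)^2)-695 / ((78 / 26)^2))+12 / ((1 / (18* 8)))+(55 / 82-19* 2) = 496172122141 / 307377000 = 1614.21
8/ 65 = 0.12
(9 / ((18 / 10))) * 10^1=50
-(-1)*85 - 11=74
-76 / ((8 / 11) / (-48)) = 5016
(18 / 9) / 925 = 2 / 925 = 0.00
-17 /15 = -1.13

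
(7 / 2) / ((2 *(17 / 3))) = 21 / 68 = 0.31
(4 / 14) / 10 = 1 / 35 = 0.03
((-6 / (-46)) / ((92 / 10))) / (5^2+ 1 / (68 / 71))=510 / 936859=0.00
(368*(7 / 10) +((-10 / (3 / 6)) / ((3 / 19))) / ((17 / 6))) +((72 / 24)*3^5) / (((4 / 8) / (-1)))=-105834 / 85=-1245.11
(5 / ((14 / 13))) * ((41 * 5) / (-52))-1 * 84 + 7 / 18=-51365 / 504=-101.91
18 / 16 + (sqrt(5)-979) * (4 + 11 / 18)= -324947 / 72 + 83 * sqrt(5) / 18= -4502.84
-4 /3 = -1.33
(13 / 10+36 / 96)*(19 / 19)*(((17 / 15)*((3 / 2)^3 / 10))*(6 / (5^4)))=30753 / 5000000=0.01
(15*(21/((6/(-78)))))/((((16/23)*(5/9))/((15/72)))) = -282555/128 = -2207.46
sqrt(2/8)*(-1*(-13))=13/2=6.50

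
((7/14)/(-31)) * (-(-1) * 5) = -5/62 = -0.08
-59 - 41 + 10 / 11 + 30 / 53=-57440 / 583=-98.52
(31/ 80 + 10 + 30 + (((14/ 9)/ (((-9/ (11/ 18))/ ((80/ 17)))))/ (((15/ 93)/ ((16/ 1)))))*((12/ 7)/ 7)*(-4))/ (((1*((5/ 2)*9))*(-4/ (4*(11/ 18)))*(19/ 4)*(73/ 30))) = -2256866777/ 10829127330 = -0.21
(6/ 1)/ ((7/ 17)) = 102/ 7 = 14.57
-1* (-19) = 19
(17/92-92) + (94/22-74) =-163481/1012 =-161.54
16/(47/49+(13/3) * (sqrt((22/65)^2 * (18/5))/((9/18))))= -4606000/9020547+8451520 * sqrt(10)/9020547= 2.45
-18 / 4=-9 / 2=-4.50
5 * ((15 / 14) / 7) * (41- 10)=2325 / 98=23.72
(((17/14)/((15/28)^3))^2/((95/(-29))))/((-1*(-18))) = -10302863872/9738984375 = -1.06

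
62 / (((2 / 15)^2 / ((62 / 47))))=216225 / 47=4600.53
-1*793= -793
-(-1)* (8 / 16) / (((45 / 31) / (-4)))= -62 / 45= -1.38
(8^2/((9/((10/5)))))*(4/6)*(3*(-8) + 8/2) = -5120/27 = -189.63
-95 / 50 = -19 / 10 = -1.90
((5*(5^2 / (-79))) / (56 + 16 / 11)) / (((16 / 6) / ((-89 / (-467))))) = -367125 / 186531008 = -0.00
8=8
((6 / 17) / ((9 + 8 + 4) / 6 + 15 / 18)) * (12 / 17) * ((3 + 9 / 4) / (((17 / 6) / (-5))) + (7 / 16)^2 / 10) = -10863909 / 20438080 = -0.53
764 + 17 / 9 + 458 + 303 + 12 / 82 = 563476 / 369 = 1527.04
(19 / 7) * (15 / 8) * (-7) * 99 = -28215 / 8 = -3526.88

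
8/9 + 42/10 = 5.09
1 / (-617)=-1 / 617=-0.00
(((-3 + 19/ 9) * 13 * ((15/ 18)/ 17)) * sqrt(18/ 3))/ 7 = -260 * sqrt(6)/ 3213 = -0.20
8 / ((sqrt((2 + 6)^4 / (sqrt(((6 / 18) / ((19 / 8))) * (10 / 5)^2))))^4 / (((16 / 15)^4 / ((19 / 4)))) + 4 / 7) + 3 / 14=1151364773 / 5373033778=0.21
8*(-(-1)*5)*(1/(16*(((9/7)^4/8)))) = 7.32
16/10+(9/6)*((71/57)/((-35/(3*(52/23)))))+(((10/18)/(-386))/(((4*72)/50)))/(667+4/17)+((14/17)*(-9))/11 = 0.56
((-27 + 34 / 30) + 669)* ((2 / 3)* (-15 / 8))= -9647 / 12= -803.92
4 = 4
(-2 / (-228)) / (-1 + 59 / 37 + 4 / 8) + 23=106228 / 4617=23.01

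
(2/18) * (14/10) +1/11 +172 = 85262/495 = 172.25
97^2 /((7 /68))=639812 /7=91401.71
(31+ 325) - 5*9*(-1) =401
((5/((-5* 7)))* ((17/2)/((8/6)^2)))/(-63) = 17/1568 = 0.01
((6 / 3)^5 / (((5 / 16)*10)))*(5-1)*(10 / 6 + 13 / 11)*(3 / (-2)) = -48128 / 275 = -175.01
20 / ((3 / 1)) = 20 / 3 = 6.67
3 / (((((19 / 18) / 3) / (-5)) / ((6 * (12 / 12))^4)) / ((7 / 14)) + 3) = 524880 / 524861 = 1.00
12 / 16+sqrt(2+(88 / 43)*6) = 3 / 4+sqrt(26402) / 43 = 4.53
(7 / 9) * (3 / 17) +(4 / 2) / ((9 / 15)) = 59 / 17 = 3.47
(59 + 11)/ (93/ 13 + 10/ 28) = 12740/ 1367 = 9.32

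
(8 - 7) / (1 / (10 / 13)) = 0.77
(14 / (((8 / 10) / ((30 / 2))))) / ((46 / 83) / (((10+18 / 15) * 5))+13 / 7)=610050 / 4339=140.60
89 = 89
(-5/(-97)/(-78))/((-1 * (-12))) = -0.00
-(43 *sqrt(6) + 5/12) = -43 *sqrt(6)-5/12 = -105.74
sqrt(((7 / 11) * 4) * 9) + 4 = 4 + 6 * sqrt(77) / 11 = 8.79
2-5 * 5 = -23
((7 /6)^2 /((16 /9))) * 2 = 49 /32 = 1.53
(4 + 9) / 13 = 1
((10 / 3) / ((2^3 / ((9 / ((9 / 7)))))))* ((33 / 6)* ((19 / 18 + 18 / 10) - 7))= -28721 / 432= -66.48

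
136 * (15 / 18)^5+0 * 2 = 53125 / 972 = 54.66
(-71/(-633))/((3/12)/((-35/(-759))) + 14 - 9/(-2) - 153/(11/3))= -109340/17357493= -0.01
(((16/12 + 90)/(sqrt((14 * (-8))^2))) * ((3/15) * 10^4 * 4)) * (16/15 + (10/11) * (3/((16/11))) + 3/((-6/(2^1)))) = 798025/63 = 12667.06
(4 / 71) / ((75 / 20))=0.02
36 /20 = 9 /5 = 1.80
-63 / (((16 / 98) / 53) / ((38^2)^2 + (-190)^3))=97632082863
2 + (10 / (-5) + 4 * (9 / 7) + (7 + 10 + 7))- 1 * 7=155 / 7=22.14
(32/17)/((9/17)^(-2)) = 0.53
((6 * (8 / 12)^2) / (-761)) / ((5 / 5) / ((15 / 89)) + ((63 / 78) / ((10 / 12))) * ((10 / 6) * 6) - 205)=65 / 3512776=0.00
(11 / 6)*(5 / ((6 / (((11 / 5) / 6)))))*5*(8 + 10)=605 / 12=50.42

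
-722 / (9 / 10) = -802.22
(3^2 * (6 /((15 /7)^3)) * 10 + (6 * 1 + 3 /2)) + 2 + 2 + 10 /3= 10457 /150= 69.71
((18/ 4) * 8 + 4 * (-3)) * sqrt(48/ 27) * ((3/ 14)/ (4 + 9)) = 48/ 91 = 0.53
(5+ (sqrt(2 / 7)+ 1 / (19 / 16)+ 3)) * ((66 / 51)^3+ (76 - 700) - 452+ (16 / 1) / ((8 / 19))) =-854959728 / 93347 - 5089046 * sqrt(14) / 34391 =-9712.62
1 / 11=0.09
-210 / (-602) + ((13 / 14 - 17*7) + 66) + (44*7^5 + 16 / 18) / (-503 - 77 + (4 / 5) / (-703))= -1831839885679 / 1380712284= -1326.74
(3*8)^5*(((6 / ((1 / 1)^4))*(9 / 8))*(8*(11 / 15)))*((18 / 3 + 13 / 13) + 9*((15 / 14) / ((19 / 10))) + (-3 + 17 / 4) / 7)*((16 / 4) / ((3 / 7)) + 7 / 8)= 749426743296 / 19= 39443512805.05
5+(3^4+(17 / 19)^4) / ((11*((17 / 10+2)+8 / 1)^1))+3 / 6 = 2057744837 / 335446254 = 6.13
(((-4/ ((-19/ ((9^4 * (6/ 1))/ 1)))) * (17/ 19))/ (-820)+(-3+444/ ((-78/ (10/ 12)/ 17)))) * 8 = -2140031744/ 2886195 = -741.47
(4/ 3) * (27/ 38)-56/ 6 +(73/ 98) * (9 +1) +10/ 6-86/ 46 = -73225/ 64239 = -1.14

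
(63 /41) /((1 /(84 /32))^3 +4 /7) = 2.45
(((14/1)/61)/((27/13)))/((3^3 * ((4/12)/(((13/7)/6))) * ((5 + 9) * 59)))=169/36731394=0.00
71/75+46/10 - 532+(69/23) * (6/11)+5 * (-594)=-2883224/825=-3494.82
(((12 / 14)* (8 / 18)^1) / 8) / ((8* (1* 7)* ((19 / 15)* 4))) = 5 / 29792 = 0.00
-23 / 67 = -0.34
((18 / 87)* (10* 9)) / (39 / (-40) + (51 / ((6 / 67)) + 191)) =7200 / 293683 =0.02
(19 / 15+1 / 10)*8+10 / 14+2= 1433 / 105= 13.65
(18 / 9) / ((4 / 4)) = 2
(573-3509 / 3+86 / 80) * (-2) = 71471 / 60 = 1191.18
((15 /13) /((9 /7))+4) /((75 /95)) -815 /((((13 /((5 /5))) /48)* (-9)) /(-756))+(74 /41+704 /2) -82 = -6056149571 /23985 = -252497.38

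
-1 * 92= -92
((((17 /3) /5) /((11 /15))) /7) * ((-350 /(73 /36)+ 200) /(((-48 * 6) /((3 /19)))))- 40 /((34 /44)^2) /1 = -12406385965 /185189466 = -66.99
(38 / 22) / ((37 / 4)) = 76 / 407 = 0.19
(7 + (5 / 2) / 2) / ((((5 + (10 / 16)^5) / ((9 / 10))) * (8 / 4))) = 202752 / 278275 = 0.73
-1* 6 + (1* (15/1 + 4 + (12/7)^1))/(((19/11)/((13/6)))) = 15947/798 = 19.98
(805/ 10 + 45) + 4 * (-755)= -5789/ 2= -2894.50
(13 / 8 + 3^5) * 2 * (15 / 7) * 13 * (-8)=-763230 / 7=-109032.86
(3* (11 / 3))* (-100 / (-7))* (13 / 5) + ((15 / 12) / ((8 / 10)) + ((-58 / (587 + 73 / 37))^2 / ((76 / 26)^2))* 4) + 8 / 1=125446790696623 / 300012556032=418.14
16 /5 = 3.20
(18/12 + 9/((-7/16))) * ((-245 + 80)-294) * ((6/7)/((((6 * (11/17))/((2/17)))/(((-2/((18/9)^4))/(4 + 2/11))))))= -122553/18032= -6.80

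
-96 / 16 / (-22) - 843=-9270 / 11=-842.73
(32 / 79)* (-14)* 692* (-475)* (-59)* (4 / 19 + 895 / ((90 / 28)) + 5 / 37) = -806587189408000 / 26307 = -30660553822.48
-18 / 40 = -9 / 20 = -0.45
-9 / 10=-0.90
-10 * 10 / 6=-50 / 3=-16.67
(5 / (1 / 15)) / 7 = 75 / 7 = 10.71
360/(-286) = -180/143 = -1.26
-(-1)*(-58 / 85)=-0.68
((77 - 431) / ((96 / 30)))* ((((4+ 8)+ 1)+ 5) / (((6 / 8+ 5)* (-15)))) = 531 / 23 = 23.09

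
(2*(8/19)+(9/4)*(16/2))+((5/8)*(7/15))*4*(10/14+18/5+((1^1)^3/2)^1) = 27883/1140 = 24.46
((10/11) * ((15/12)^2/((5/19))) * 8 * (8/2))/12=475/33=14.39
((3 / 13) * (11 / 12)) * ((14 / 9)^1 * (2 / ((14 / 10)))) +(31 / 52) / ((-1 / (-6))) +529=124733 / 234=533.05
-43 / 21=-2.05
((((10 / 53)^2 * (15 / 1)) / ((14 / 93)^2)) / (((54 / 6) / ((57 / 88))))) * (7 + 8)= 308120625 / 12112408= 25.44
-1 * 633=-633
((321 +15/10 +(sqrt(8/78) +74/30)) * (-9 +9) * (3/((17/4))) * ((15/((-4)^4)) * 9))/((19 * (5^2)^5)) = 0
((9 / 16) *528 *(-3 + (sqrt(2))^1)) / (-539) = 81 / 49 -27 *sqrt(2) / 49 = 0.87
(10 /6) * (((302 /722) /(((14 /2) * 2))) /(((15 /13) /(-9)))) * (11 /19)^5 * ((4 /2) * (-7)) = 316143113 /893871739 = 0.35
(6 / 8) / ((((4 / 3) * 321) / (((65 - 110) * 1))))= -0.08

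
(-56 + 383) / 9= 109 / 3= 36.33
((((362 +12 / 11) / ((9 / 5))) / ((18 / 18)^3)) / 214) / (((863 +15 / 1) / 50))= 249625 / 4650327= 0.05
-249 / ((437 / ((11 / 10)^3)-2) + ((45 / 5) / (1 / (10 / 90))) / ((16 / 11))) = -5302704 / 6964049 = -0.76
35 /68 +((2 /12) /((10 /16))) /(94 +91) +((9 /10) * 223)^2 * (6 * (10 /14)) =228028535669 /1320900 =172631.19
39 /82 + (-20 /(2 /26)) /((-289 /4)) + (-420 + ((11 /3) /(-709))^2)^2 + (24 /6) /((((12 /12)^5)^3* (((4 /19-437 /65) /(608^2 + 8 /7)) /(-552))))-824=1142459889706356491512772945879 /9102831605805012702606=125505989.69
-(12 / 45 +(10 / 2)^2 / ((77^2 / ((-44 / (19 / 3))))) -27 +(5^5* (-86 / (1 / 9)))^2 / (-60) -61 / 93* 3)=464329240361425261 / 4762065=97505859403.73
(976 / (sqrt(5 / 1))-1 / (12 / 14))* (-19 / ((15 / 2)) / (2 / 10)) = 133 / 9-37088* sqrt(5) / 15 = -5513.97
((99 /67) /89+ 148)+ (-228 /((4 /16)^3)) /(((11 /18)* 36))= -33797195 /65593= -515.26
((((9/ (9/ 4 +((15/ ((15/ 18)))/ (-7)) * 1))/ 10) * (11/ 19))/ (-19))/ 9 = 154/ 16245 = 0.01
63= 63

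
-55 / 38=-1.45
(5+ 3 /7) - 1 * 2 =24 /7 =3.43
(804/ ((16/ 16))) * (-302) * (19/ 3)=-1537784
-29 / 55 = -0.53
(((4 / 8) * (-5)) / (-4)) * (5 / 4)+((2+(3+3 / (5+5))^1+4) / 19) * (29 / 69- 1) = 6957 / 13984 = 0.50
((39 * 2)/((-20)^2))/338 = 3/5200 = 0.00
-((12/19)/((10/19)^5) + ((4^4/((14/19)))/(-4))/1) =12463259/175000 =71.22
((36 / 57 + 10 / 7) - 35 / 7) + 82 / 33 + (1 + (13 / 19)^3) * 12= 24382315 / 1584429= 15.39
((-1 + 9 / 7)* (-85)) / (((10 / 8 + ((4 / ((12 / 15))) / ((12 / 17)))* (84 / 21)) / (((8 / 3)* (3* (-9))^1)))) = 29376 / 497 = 59.11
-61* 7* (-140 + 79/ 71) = 4210647/ 71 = 59304.89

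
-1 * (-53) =53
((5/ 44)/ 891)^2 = 25/ 1536953616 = 0.00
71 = 71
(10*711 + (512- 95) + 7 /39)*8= 2348480 /39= 60217.44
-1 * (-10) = 10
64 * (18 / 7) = 1152 / 7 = 164.57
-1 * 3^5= -243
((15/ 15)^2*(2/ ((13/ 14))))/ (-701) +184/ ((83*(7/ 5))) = 8367692/ 5294653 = 1.58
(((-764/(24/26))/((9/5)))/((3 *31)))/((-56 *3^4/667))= 8280805/11389896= 0.73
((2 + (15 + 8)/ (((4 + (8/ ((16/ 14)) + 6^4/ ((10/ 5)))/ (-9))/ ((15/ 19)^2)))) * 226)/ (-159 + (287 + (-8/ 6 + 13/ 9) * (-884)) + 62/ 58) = 23614632198/ 1799068409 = 13.13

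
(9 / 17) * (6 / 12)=9 / 34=0.26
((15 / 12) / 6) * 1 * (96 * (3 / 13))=4.62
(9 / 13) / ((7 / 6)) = 54 / 91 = 0.59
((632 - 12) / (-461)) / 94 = -310 / 21667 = -0.01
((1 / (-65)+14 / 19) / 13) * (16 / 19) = 14256 / 305045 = 0.05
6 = 6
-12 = -12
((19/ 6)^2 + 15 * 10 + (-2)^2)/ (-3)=-5905/ 108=-54.68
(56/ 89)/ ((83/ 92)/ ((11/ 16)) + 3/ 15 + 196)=0.00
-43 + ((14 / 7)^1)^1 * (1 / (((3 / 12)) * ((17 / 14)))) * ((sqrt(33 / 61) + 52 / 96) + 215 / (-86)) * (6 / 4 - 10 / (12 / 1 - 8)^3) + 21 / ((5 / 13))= -23407 / 4080 + 301 * sqrt(2013) / 2074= 0.77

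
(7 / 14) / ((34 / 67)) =67 / 68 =0.99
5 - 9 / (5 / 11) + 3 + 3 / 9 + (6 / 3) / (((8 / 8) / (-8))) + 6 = -322 / 15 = -21.47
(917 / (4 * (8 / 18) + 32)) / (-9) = -917 / 304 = -3.02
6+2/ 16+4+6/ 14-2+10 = 18.55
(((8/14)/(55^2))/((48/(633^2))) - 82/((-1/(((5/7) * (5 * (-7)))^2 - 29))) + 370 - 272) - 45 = 4144081063/84700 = 48926.58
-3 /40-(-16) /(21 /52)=33217 /840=39.54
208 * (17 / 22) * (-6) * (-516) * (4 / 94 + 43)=21418475.33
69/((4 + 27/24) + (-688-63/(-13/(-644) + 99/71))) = -11900936/125462091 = -0.09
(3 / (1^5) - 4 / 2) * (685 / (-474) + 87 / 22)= 6542 / 2607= 2.51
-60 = -60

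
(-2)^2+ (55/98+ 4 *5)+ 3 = 2701/98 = 27.56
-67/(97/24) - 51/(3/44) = -74164/97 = -764.58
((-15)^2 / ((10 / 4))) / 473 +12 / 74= 6168 / 17501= 0.35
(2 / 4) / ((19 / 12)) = 6 / 19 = 0.32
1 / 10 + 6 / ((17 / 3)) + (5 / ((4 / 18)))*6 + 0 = 136.16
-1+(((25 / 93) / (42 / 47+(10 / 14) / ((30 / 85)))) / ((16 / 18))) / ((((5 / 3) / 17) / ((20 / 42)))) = -177283 / 357058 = -0.50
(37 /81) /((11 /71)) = 2627 /891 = 2.95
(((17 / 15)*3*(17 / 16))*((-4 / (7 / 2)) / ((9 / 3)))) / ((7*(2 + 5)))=-289 / 10290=-0.03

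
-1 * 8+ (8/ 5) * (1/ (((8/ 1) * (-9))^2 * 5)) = -129599/ 16200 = -8.00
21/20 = 1.05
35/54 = 0.65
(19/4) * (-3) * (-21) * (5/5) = 1197/4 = 299.25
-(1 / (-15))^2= -1 / 225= -0.00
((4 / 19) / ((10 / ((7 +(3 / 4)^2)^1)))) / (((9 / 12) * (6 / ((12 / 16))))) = 121 / 4560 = 0.03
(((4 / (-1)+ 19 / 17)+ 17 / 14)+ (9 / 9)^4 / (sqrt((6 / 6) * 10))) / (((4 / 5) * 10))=-397 / 1904+ sqrt(10) / 80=-0.17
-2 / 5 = -0.40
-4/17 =-0.24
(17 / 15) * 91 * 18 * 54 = 501228 / 5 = 100245.60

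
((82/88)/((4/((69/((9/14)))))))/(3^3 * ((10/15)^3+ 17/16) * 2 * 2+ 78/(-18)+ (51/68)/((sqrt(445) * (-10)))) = 0.18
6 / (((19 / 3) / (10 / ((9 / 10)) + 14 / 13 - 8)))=980 / 247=3.97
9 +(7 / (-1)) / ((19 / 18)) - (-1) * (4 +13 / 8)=1215 / 152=7.99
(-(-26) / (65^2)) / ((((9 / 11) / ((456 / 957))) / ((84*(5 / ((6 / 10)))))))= 8512 / 3393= 2.51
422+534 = 956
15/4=3.75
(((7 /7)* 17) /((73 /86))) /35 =1462 /2555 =0.57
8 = 8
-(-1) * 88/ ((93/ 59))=55.83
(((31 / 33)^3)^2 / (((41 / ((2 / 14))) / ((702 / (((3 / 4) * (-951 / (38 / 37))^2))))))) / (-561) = -133281752797856 / 28605554442608341116303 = -0.00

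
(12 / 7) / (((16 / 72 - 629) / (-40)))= 4320 / 39613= 0.11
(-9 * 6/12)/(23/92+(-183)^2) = -18/133957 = -0.00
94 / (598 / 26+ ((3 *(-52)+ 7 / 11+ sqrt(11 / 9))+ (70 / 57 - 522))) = -24136054008 / 167702873765 - 12318042 *sqrt(11) / 167702873765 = -0.14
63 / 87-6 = -153 / 29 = -5.28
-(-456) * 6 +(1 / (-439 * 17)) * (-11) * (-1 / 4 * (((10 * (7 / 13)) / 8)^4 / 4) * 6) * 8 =149294141288463 / 54566590208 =2736.00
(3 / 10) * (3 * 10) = 9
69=69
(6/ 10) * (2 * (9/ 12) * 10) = 9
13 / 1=13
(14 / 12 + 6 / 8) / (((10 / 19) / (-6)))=-437 / 20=-21.85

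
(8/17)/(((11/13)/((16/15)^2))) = 26624/42075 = 0.63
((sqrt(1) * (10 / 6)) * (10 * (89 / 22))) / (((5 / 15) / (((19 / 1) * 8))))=338200 / 11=30745.45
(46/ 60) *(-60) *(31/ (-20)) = 713/ 10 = 71.30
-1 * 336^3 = -37933056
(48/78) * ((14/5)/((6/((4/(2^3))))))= 28/195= 0.14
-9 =-9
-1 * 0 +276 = 276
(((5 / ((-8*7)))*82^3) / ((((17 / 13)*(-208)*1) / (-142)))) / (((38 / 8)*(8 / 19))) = -24466955 / 1904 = -12850.29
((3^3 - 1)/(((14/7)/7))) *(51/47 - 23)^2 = 96541900/2209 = 43703.89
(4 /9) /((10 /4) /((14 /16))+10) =14 /405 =0.03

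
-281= -281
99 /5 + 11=154 /5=30.80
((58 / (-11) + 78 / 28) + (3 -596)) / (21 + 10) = -19.21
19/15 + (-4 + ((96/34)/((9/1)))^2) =-34267/13005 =-2.63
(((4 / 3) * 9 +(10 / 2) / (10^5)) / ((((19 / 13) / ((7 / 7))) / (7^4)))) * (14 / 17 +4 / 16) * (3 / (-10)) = -1640562115647 / 258400000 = -6348.92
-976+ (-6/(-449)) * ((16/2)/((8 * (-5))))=-2191126/2245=-976.00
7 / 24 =0.29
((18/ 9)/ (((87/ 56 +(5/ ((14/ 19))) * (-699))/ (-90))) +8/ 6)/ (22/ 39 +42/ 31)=0.71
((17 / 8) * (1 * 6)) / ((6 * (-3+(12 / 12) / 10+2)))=-85 / 36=-2.36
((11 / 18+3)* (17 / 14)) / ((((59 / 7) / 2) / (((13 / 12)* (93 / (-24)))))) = -445315 / 101952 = -4.37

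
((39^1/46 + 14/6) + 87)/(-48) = -12445/6624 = -1.88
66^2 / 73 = 4356 / 73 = 59.67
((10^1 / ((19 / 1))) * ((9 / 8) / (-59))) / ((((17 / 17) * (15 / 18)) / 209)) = -297 / 118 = -2.52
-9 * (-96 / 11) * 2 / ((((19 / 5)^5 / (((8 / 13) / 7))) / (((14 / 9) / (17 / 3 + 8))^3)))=627200000 / 24403696342597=0.00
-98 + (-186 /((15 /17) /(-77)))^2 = 6586618514 /25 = 263464740.56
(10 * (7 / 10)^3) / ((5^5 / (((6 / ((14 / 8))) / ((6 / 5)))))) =49 / 15625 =0.00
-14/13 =-1.08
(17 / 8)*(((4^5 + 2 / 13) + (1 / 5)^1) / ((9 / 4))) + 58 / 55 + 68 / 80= 4990213 / 5148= 969.35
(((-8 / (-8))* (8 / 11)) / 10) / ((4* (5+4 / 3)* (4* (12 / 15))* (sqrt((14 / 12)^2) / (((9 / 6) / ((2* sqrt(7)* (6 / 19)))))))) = 9* sqrt(7) / 34496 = 0.00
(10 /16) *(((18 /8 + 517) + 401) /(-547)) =-18405 /17504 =-1.05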